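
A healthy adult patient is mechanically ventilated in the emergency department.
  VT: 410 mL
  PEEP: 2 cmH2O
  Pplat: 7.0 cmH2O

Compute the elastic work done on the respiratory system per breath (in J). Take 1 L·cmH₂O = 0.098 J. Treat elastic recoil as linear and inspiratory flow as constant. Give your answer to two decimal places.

0.10

Elastic work ≈ ½ × (Pplat − PEEP) × Vt = 0.5 × (7.0 − 2) × 0.410 L = 0.5 × 5.0 × 0.410 = 1.025 L·cmH2O.
× 0.098 J/(L·cmH2O) → 0.1005 J.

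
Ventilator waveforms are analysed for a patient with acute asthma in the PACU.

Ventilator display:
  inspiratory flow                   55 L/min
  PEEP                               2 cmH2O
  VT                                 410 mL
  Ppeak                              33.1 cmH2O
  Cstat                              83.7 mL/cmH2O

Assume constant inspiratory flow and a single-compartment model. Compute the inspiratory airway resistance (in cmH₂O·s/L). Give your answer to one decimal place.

28.6

Flow: 55 L/min ÷ 60 = 0.9167 L/s.
Equation of motion (constant flow): PIP = Vt/C + R·V̇ + PEEP.
R·V̇ = PIP − Vt/C − PEEP = 33.1 − 410/83.7 − 2 = 33.1 − 4.898 − 2 = 26.202 cmH2O.
R = 26.202 / 0.9167 = 28.583 cmH2O·s/L.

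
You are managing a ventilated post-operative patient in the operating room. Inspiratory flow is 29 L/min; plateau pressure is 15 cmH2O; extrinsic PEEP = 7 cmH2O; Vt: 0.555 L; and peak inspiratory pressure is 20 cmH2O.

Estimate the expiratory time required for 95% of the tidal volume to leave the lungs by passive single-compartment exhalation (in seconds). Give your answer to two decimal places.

2.15

Flow: 29 L/min ÷ 60 = 0.4833 L/s.
R = (PIP − Pplat)/V̇ = (20 − 15) / 0.4833 = 5.0/0.4833 = 10.346 cmH2O·s/L.
C = Vt/(Pplat − PEEP) = 555.0 / (15 − 7) = 555.0/8.0 = 69.375 mL/cmH2O.
τ = R × C = 10.346 × 0.06938 L/cmH2O = 0.7178 s.
t = −τ·ln(1 − 0.95) = −0.7178·ln(0.05) = 2.15 s.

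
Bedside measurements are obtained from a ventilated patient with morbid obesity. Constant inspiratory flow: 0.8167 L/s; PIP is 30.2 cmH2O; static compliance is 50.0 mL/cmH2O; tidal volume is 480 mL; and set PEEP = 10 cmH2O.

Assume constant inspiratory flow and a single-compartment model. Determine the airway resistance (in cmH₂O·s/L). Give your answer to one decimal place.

Equation of motion (constant flow): PIP = Vt/C + R·V̇ + PEEP.
R·V̇ = PIP − Vt/C − PEEP = 30.2 − 480/50.0 − 10 = 30.2 − 9.6 − 10 = 10.6 cmH2O.
R = 10.6 / 0.8167 = 12.979 cmH2O·s/L.

13.0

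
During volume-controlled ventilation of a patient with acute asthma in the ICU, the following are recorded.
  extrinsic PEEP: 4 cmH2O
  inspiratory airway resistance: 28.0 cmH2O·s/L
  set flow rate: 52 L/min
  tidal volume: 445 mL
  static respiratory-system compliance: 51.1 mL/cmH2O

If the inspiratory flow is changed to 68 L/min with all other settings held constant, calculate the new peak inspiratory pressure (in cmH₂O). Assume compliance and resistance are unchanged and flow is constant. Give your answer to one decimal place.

44.4

Flow: 52 L/min ÷ 60 = 0.8667 L/s.
New flow: 68 L/min ÷ 60 = 1.1333 L/s.
PIP = Vt/C + R·V̇ + PEEP (constant-flow equation of motion).
Only the resistive term changes: ΔPIP = R × ΔV̇ = 28.0 × (1.1333 − 0.8667) = 28.0 × 0.2666 = 7.465 cmH2O.
Original PIP = 445/51.1 + 28.0×0.8667 + 4 = 36.976 cmH2O; new PIP = 36.976 + (7.465) = 44.441 cmH2O.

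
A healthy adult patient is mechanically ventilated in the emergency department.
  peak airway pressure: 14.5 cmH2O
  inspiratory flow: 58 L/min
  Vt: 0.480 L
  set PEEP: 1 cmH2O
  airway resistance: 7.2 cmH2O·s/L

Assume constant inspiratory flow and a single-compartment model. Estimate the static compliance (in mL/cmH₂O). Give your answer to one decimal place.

Flow: 58 L/min ÷ 60 = 0.9667 L/s.
Equation of motion (constant flow): PIP = Vt/C + R·V̇ + PEEP.
Vt/C = PIP − R·V̇ − PEEP = 14.5 − 7.2×0.9667 − 1 = 14.5 − 6.96 − 1 = 6.54 cmH2O.
C = Vt / 6.54 = 480 / 6.54 = 73.394 mL/cmH2O.

73.4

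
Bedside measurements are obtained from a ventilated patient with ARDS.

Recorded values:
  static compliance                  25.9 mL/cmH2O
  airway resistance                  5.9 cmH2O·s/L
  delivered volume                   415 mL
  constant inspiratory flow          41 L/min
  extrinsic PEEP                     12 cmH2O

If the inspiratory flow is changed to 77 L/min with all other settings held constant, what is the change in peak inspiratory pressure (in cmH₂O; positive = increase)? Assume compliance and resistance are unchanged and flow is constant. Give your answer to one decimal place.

3.5

Flow: 41 L/min ÷ 60 = 0.6833 L/s.
New flow: 77 L/min ÷ 60 = 1.2833 L/s.
PIP = Vt/C + R·V̇ + PEEP (constant-flow equation of motion).
Only the resistive term changes: ΔPIP = R × ΔV̇ = 5.9 × (1.2833 − 0.6833) = 5.9 × 0.6 = 3.54 cmH2O.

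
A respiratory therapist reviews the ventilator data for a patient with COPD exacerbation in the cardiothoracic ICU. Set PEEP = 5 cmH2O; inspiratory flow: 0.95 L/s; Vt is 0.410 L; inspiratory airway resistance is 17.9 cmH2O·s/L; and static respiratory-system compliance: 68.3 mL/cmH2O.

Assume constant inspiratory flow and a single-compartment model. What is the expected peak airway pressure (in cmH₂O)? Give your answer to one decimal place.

28.0

Equation of motion (constant flow): PIP = Vt/C + R·V̇ + PEEP.
PIP = 410/68.3 + 17.9×0.95 + 5 = 6.003 + 17.005 + 5 = 28.008 cmH2O.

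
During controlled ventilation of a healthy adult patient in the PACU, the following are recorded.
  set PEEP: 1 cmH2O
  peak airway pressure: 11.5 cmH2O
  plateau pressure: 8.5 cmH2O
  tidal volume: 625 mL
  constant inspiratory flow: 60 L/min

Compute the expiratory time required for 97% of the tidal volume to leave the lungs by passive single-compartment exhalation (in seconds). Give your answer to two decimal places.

0.88

Flow: 60 L/min ÷ 60 = 1 L/s.
R = (PIP − Pplat)/V̇ = (11.5 − 8.5) / 1 = 3.0/1 = 3.0 cmH2O·s/L.
C = Vt/(Pplat − PEEP) = 625.0 / (8.5 − 1) = 625.0/7.5 = 83.333 mL/cmH2O.
τ = R × C = 3.0 × 0.08333 L/cmH2O = 0.25 s.
t = −τ·ln(1 − 0.97) = −0.25·ln(0.03) = 0.8766 s.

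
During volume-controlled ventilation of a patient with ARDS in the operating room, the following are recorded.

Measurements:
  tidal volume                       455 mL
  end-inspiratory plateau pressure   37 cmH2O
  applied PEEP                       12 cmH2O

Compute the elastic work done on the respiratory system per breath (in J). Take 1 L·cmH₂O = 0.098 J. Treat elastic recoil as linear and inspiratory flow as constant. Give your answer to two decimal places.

Elastic work ≈ ½ × (Pplat − PEEP) × Vt = 0.5 × (37 − 12) × 0.455 L = 0.5 × 25.0 × 0.455 = 5.688 L·cmH2O.
× 0.098 J/(L·cmH2O) → 0.5574 J.

0.56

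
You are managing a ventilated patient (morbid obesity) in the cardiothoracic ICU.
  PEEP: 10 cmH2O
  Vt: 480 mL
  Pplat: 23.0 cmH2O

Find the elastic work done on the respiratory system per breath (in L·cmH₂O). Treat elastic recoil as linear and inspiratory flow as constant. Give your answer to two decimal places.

3.12

Elastic work ≈ ½ × (Pplat − PEEP) × Vt = 0.5 × (23.0 − 10) × 0.480 L = 0.5 × 13.0 × 0.480 = 3.12 L·cmH2O.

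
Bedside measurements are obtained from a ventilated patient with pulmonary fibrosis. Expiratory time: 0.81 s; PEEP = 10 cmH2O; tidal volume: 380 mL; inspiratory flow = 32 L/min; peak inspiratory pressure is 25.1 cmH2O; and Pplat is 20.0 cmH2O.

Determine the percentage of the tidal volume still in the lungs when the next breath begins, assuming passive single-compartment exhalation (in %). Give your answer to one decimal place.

10.8

Flow: 32 L/min ÷ 60 = 0.5333 L/s.
R = (PIP − Pplat)/V̇ = (25.1 − 20.0) / 0.5333 = 5.1/0.5333 = 9.563 cmH2O·s/L.
C = Vt/(Pplat − PEEP) = 380.0 / (20.0 − 10) = 380.0/10.0 = 38.0 mL/cmH2O.
τ = R × C = 9.563 × 0.038 L/cmH2O = 0.3634 s.
Fraction remaining at end-expiration = e^(−Te/τ) = e^(−0.81/0.3634) = 0.1076 → 10.76%.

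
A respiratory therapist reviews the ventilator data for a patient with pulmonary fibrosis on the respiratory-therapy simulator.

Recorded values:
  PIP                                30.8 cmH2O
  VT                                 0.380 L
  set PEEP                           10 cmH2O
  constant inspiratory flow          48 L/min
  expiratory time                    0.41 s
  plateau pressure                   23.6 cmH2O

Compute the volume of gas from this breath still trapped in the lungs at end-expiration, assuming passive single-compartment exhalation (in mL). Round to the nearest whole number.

74

Flow: 48 L/min ÷ 60 = 0.8 L/s.
R = (PIP − Pplat)/V̇ = (30.8 − 23.6) / 0.8 = 7.2/0.8 = 9.0 cmH2O·s/L.
C = Vt/(Pplat − PEEP) = 380.0 / (23.6 − 10) = 380.0/13.6 = 27.941 mL/cmH2O.
τ = R × C = 9.0 × 0.02794 L/cmH2O = 0.2515 s.
Fraction remaining = e^(−Te/τ) = e^(−0.41/0.2515) = 0.1959.
Trapped volume = 380.0 × 0.1959 = 74.442 mL.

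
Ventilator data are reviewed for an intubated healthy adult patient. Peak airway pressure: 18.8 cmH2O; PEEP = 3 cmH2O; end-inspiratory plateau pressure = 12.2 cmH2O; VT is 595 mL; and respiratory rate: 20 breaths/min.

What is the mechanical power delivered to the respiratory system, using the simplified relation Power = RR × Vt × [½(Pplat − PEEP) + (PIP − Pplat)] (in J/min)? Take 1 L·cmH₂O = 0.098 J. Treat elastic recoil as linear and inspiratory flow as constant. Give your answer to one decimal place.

Per-breath work = Vt × [½(Pplat−PEEP) + (PIP−Pplat)] = 0.595 × [0.5×9.2 + 6.6] = 0.595 × 11.2 = 6.664 L·cmH2O.
Power = 20 × 6.664 = 133.28 L·cmH2O/min.
× 0.098 J/(L·cmH2O) → 13.061 J/min.

13.1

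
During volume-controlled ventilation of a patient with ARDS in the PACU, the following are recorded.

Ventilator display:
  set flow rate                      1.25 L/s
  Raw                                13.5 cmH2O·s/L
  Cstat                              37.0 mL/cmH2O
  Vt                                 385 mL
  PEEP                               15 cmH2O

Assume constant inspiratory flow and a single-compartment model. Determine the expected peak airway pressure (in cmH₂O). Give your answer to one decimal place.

Equation of motion (constant flow): PIP = Vt/C + R·V̇ + PEEP.
PIP = 385/37.0 + 13.5×1.25 + 15 = 10.405 + 16.875 + 15 = 42.28 cmH2O.

42.3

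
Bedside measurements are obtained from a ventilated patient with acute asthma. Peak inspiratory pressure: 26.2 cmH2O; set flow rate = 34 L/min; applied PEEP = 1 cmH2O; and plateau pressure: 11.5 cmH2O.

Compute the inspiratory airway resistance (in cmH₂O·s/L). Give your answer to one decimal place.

25.9

Flow: 34 L/min ÷ 60 = 0.5667 L/s.
Raw = (PIP − Pplat) / flow = (26.2 − 11.5) / 0.5667 = 14.7 / 0.5667 = 25.94 cmH2O·s/L.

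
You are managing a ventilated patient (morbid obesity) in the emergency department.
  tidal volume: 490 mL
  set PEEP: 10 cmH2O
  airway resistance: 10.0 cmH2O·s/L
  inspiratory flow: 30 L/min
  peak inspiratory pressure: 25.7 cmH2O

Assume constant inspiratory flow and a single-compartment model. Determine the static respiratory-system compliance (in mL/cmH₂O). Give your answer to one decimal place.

45.8

Flow: 30 L/min ÷ 60 = 0.5 L/s.
Equation of motion (constant flow): PIP = Vt/C + R·V̇ + PEEP.
Vt/C = PIP − R·V̇ − PEEP = 25.7 − 10.0×0.5 − 10 = 25.7 − 5.0 − 10 = 10.7 cmH2O.
C = Vt / 10.7 = 490 / 10.7 = 45.794 mL/cmH2O.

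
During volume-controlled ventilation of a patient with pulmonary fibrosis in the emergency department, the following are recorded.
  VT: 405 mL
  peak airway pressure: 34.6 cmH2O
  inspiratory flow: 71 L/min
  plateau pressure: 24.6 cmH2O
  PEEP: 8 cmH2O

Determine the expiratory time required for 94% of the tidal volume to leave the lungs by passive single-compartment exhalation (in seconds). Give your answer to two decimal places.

Flow: 71 L/min ÷ 60 = 1.1833 L/s.
R = (PIP − Pplat)/V̇ = (34.6 − 24.6) / 1.1833 = 10.0/1.1833 = 8.451 cmH2O·s/L.
C = Vt/(Pplat − PEEP) = 405.0 / (24.6 − 8) = 405.0/16.6 = 24.398 mL/cmH2O.
τ = R × C = 8.451 × 0.0244 L/cmH2O = 0.2062 s.
t = −τ·ln(1 − 0.94) = −0.2062·ln(0.06) = 0.5801 s.

0.58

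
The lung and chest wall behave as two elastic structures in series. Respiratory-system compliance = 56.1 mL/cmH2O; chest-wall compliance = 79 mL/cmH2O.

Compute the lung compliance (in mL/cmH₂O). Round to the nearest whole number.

1/CL = 1/Crs − 1/Ccw.
1/CL = 1/56.1 − 1/79 = 0.005167.
CL = 193.54 mL/cmH2O.

194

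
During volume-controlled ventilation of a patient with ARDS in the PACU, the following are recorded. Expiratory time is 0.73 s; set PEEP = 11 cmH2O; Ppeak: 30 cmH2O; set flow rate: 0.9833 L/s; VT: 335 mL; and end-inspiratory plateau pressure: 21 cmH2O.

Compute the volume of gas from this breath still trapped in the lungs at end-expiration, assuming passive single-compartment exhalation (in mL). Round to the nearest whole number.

R = (PIP − Pplat)/V̇ = (30 − 21) / 0.9833 = 9.0/0.9833 = 9.153 cmH2O·s/L.
C = Vt/(Pplat − PEEP) = 335.0 / (21 − 11) = 335.0/10.0 = 33.5 mL/cmH2O.
τ = R × C = 9.153 × 0.0335 L/cmH2O = 0.3066 s.
Fraction remaining = e^(−Te/τ) = e^(−0.73/0.3066) = 0.09246.
Trapped volume = 335.0 × 0.09246 = 30.974 mL.

31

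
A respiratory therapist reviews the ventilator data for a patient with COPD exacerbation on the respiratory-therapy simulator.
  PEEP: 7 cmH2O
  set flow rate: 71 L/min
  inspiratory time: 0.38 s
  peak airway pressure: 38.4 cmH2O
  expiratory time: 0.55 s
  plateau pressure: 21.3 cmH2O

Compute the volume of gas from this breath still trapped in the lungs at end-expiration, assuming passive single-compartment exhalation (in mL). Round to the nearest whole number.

Flow: 71 L/min ÷ 60 = 1.1833 L/s.
Vt = flow × Ti = 1.1833 L/s × 0.38 s × 1000 mL/L = 449.65 mL.
R = (PIP − Pplat)/V̇ = (38.4 − 21.3) / 1.1833 = 17.1/1.1833 = 14.451 cmH2O·s/L.
C = Vt/(Pplat − PEEP) = 449.65 / (21.3 − 7) = 449.65/14.3 = 31.444 mL/cmH2O.
τ = R × C = 14.451 × 0.03144 L/cmH2O = 0.4543 s.
Fraction remaining = e^(−Te/τ) = e^(−0.55/0.4543) = 0.298.
Trapped volume = 449.65 × 0.298 = 134.0 mL.

134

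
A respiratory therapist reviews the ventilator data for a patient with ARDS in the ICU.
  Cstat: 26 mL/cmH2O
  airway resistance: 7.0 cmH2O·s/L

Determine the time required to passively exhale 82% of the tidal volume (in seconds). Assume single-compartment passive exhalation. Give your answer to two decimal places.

τ = R × C = 7.0 × 26 mL/cmH2O = 7.0 × 0.026 L/cmH2O = 0.182 s.
Exhaled fraction f = 1 − e^(−t/τ) → t = −τ·ln(1 − f) = −0.182·ln(0.18) = 0.3121 s.

0.31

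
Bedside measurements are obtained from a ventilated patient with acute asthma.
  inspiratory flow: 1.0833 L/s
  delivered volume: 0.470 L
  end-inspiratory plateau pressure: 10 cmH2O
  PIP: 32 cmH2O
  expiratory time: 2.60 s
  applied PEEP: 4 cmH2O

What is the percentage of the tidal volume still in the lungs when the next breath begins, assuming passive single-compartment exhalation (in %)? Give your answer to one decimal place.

R = (PIP − Pplat)/V̇ = (32 − 10) / 1.0833 = 22.0/1.0833 = 20.308 cmH2O·s/L.
C = Vt/(Pplat − PEEP) = 470.0 / (10 − 4) = 470.0/6.0 = 78.333 mL/cmH2O.
τ = R × C = 20.308 × 0.07833 L/cmH2O = 1.591 s.
Fraction remaining at end-expiration = e^(−Te/τ) = e^(−2.60/1.591) = 0.1951 → 19.51%.

19.5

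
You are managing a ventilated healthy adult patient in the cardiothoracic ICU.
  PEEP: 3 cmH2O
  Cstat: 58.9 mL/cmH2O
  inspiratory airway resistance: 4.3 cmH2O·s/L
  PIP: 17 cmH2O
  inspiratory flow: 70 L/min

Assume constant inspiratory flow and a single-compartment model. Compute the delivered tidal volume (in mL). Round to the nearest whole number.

Flow: 70 L/min ÷ 60 = 1.1667 L/s.
Equation of motion (constant flow): PIP = Vt/C + R·V̇ + PEEP.
Vt/C = PIP − R·V̇ − PEEP = 17 − 5.017 − 3 = 8.983 cmH2O.
Vt = C × 8.983 = 58.9 × 8.983 = 529.1 mL.

529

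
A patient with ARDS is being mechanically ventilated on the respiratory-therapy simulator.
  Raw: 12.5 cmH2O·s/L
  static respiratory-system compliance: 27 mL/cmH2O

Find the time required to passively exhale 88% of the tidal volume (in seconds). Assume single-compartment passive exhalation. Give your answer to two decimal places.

0.72

τ = R × C = 12.5 × 27 mL/cmH2O = 12.5 × 0.027 L/cmH2O = 0.3375 s.
Exhaled fraction f = 1 − e^(−t/τ) → t = −τ·ln(1 − f) = −0.3375·ln(0.12) = 0.7156 s.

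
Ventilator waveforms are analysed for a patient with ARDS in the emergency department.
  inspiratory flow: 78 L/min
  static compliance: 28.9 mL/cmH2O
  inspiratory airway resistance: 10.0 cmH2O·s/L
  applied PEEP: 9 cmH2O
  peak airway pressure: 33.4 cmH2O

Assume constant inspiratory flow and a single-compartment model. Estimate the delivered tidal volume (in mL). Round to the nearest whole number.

Flow: 78 L/min ÷ 60 = 1.3 L/s.
Equation of motion (constant flow): PIP = Vt/C + R·V̇ + PEEP.
Vt/C = PIP − R·V̇ − PEEP = 33.4 − 13.0 − 9 = 11.4 cmH2O.
Vt = C × 11.4 = 28.9 × 11.4 = 329.46 mL.

329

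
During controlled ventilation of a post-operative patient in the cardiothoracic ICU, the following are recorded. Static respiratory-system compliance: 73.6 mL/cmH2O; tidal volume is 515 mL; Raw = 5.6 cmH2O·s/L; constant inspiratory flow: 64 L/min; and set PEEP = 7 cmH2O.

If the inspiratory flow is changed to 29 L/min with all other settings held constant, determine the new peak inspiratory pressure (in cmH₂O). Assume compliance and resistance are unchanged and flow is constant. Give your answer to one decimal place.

16.7

Flow: 64 L/min ÷ 60 = 1.0667 L/s.
New flow: 29 L/min ÷ 60 = 0.4833 L/s.
PIP = Vt/C + R·V̇ + PEEP (constant-flow equation of motion).
Only the resistive term changes: ΔPIP = R × ΔV̇ = 5.6 × (0.4833 − 1.0667) = 5.6 × -0.5834 = -3.267 cmH2O.
Original PIP = 515/73.6 + 5.6×1.0667 + 7 = 19.971 cmH2O; new PIP = 19.971 + (-3.267) = 16.704 cmH2O.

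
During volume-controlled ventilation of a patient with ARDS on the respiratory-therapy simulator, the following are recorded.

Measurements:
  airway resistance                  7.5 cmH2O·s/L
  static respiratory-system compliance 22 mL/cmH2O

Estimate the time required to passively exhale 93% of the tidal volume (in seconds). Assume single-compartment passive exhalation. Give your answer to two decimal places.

τ = R × C = 7.5 × 22 mL/cmH2O = 7.5 × 0.022 L/cmH2O = 0.165 s.
Exhaled fraction f = 1 − e^(−t/τ) → t = −τ·ln(1 − f) = −0.165·ln(0.07) = 0.4388 s.

0.44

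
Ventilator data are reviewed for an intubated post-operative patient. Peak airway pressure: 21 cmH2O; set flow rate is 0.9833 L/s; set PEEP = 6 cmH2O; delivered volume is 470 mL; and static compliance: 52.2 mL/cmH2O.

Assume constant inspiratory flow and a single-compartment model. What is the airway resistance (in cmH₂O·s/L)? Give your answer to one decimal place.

Equation of motion (constant flow): PIP = Vt/C + R·V̇ + PEEP.
R·V̇ = PIP − Vt/C − PEEP = 21 − 470/52.2 − 6 = 21 − 9.004 − 6 = 5.996 cmH2O.
R = 5.996 / 0.9833 = 6.098 cmH2O·s/L.

6.1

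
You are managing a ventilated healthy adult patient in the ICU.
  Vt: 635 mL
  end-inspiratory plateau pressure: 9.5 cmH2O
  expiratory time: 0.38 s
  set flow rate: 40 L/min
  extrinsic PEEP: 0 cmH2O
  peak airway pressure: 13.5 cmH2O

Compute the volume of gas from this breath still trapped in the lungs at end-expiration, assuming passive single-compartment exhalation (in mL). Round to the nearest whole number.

246

Flow: 40 L/min ÷ 60 = 0.6667 L/s.
R = (PIP − Pplat)/V̇ = (13.5 − 9.5) / 0.6667 = 4.0/0.6667 = 6.0 cmH2O·s/L.
C = Vt/(Pplat − PEEP) = 635.0 / (9.5 − 0) = 635.0/9.5 = 66.842 mL/cmH2O.
τ = R × C = 6.0 × 0.06684 L/cmH2O = 0.401 s.
Fraction remaining = e^(−Te/τ) = e^(−0.38/0.401) = 0.3877.
Trapped volume = 635.0 × 0.3877 = 246.19 mL.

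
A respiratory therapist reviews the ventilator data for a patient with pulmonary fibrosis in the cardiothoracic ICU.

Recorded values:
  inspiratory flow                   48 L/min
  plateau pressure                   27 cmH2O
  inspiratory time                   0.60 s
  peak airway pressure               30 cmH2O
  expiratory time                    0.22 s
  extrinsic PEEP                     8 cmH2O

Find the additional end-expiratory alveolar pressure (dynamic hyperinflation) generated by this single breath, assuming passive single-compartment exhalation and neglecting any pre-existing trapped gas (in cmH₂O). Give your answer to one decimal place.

1.9

Flow: 48 L/min ÷ 60 = 0.8 L/s.
Vt = flow × Ti = 0.8 L/s × 0.60 s × 1000 mL/L = 480.0 mL.
R = (PIP − Pplat)/V̇ = (30 − 27) / 0.8 = 3.0/0.8 = 3.75 cmH2O·s/L.
C = Vt/(Pplat − PEEP) = 480.0 / (27 − 8) = 480.0/19.0 = 25.263 mL/cmH2O.
τ = R × C = 3.75 × 0.02526 L/cmH2O = 0.09473 s.
Fraction remaining = e^(−Te/τ) = e^(−0.22/0.09473) = 0.09804; trapped volume = 480.0 × 0.09804 = 47.059 mL.
Additional alveolar pressure from trapping ≈ V_trapped / C = 47.059 / 25.263 = 1.863 cmH2O.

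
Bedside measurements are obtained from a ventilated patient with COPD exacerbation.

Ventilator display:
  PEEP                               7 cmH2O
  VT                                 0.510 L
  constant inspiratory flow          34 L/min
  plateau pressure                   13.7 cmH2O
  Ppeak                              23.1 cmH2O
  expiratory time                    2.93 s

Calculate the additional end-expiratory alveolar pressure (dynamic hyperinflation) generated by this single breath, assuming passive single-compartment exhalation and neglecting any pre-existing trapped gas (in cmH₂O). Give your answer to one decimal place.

0.7

Flow: 34 L/min ÷ 60 = 0.5667 L/s.
R = (PIP − Pplat)/V̇ = (23.1 − 13.7) / 0.5667 = 9.4/0.5667 = 16.587 cmH2O·s/L.
C = Vt/(Pplat − PEEP) = 510.0 / (13.7 − 7) = 510.0/6.7 = 76.119 mL/cmH2O.
τ = R × C = 16.587 × 0.07612 L/cmH2O = 1.263 s.
Fraction remaining = e^(−Te/τ) = e^(−2.93/1.263) = 0.09829; trapped volume = 510.0 × 0.09829 = 50.128 mL.
Additional alveolar pressure from trapping ≈ V_trapped / C = 50.128 / 76.119 = 0.6585 cmH2O.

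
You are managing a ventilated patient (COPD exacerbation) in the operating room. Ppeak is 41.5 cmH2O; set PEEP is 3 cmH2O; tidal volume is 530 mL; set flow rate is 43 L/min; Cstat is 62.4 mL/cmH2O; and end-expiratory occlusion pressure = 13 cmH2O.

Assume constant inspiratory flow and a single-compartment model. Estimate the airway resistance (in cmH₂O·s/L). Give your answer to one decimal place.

27.9

Flow: 43 L/min ÷ 60 = 0.7167 L/s.
Total PEEP = 13 cmH2O (set 3 + intrinsic 10); this is the baseline alveolar pressure.
Equation of motion (constant flow): PIP = Vt/C + R·V̇ + PEEP.
R·V̇ = PIP − Vt/C − PEEP = 41.5 − 530/62.4 − 13 = 41.5 − 8.494 − 13 = 20.006 cmH2O.
R = 20.006 / 0.7167 = 27.914 cmH2O·s/L.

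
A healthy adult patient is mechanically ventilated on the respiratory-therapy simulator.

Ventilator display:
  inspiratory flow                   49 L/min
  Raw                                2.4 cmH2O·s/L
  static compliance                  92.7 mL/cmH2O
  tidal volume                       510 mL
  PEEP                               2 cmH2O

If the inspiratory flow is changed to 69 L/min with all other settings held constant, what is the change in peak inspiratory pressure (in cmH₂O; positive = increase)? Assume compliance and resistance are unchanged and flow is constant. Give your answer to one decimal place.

Flow: 49 L/min ÷ 60 = 0.8167 L/s.
New flow: 69 L/min ÷ 60 = 1.15 L/s.
PIP = Vt/C + R·V̇ + PEEP (constant-flow equation of motion).
Only the resistive term changes: ΔPIP = R × ΔV̇ = 2.4 × (1.15 − 0.8167) = 2.4 × 0.3333 = 0.7999 cmH2O.

0.8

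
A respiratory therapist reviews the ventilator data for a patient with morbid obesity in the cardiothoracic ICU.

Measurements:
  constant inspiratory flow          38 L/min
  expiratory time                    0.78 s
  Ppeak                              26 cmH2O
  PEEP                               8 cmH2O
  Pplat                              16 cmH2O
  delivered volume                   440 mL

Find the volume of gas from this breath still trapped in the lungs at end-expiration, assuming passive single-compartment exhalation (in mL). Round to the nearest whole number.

179

Flow: 38 L/min ÷ 60 = 0.6333 L/s.
R = (PIP − Pplat)/V̇ = (26 − 16) / 0.6333 = 10.0/0.6333 = 15.79 cmH2O·s/L.
C = Vt/(Pplat − PEEP) = 440.0 / (16 − 8) = 440.0/8.0 = 55.0 mL/cmH2O.
τ = R × C = 15.79 × 0.055 L/cmH2O = 0.8685 s.
Fraction remaining = e^(−Te/τ) = e^(−0.78/0.8685) = 0.4073.
Trapped volume = 440.0 × 0.4073 = 179.21 mL.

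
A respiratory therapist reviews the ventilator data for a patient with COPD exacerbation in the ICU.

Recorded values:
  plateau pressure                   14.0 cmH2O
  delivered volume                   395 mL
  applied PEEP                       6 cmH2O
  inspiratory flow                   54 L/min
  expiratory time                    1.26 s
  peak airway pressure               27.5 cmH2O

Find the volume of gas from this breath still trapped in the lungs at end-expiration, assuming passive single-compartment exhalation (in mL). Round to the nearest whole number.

Flow: 54 L/min ÷ 60 = 0.9 L/s.
R = (PIP − Pplat)/V̇ = (27.5 − 14.0) / 0.9 = 13.5/0.9 = 15.0 cmH2O·s/L.
C = Vt/(Pplat − PEEP) = 395.0 / (14.0 − 6) = 395.0/8.0 = 49.375 mL/cmH2O.
τ = R × C = 15.0 × 0.04938 L/cmH2O = 0.7407 s.
Fraction remaining = e^(−Te/τ) = e^(−1.26/0.7407) = 0.1825.
Trapped volume = 395.0 × 0.1825 = 72.088 mL.

72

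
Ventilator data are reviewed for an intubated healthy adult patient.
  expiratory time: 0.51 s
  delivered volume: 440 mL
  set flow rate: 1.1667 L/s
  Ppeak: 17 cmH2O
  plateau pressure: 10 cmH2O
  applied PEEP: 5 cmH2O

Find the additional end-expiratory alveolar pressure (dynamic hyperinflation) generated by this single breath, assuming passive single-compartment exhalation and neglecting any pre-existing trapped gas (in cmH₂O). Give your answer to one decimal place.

R = (PIP − Pplat)/V̇ = (17 − 10) / 1.1667 = 7.0/1.1667 = 6.0 cmH2O·s/L.
C = Vt/(Pplat − PEEP) = 440.0 / (10 − 5) = 440.0/5.0 = 88.0 mL/cmH2O.
τ = R × C = 6.0 × 0.088 L/cmH2O = 0.528 s.
Fraction remaining = e^(−Te/τ) = e^(−0.51/0.528) = 0.3806; trapped volume = 440.0 × 0.3806 = 167.46 mL.
Additional alveolar pressure from trapping ≈ V_trapped / C = 167.46 / 88.0 = 1.903 cmH2O.

1.9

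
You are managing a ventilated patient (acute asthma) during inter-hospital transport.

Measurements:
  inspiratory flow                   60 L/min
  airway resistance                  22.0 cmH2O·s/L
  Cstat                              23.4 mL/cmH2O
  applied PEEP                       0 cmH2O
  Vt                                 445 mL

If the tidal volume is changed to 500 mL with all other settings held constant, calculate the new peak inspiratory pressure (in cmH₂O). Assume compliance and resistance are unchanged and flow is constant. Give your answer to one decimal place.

43.4

Flow: 60 L/min ÷ 60 = 1 L/s.
PIP = Vt/C + R·V̇ + PEEP (constant-flow equation of motion).
Only the elastic term changes: ΔPIP = ΔVt / C = (500 − 445) / 23.4 = 2.35 cmH2O.
Original PIP = 445/23.4 + 22.0×1 + 0 = 41.017 cmH2O; new PIP = 41.017 + (2.35) = 43.367 cmH2O.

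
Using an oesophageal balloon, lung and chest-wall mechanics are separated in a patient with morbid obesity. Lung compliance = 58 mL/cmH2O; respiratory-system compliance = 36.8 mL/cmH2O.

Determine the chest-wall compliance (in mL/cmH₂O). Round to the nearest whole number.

1/Ccw = 1/Crs − 1/CL.
1/Ccw = 1/36.8 − 1/58 = 0.009933.
Ccw = 100.67 mL/cmH2O.

101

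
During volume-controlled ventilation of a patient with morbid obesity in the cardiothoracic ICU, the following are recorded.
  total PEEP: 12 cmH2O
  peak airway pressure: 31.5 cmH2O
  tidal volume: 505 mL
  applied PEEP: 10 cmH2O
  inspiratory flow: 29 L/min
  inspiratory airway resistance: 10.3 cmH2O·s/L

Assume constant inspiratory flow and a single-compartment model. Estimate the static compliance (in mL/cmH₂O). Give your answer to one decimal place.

Flow: 29 L/min ÷ 60 = 0.4833 L/s.
Total PEEP = 12 cmH2O (set 10 + intrinsic 2); this is the baseline alveolar pressure.
Equation of motion (constant flow): PIP = Vt/C + R·V̇ + PEEP.
Vt/C = PIP − R·V̇ − PEEP = 31.5 − 10.3×0.4833 − 12 = 31.5 − 4.978 − 12 = 14.522 cmH2O.
C = Vt / 14.522 = 505 / 14.522 = 34.775 mL/cmH2O.

34.8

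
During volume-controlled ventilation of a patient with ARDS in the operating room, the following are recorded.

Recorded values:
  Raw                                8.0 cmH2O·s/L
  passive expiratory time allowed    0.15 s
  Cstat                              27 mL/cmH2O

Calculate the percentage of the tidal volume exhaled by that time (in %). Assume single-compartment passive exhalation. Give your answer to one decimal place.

τ = R × C = 8.0 × 27 mL/cmH2O = 8.0 × 0.027 L/cmH2O = 0.216 s.
Passive exhalation: V(t)/V₀ = e^(−t/τ) = e^(−0.15/0.216) = 0.4994.
Fraction exhaled = 1 − 0.4994 = 0.5006 → 50.06%.

50.1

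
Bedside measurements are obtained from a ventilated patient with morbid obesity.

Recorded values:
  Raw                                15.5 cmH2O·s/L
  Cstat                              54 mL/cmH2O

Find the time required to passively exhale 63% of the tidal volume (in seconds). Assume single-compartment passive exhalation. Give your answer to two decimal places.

τ = R × C = 15.5 × 54 mL/cmH2O = 15.5 × 0.054 L/cmH2O = 0.837 s.
Exhaled fraction f = 1 − e^(−t/τ) → t = −τ·ln(1 − f) = −0.837·ln(0.37) = 0.8322 s.

0.83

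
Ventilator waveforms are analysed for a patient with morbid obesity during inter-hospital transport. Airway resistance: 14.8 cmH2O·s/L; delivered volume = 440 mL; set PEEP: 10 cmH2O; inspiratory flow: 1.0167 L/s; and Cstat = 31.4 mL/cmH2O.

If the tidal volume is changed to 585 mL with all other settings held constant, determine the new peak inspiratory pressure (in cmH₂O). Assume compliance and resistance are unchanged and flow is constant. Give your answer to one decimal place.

43.7

PIP = Vt/C + R·V̇ + PEEP (constant-flow equation of motion).
Only the elastic term changes: ΔPIP = ΔVt / C = (585 − 440) / 31.4 = 4.618 cmH2O.
Original PIP = 440/31.4 + 14.8×1.0167 + 10 = 39.06 cmH2O; new PIP = 39.06 + (4.618) = 43.678 cmH2O.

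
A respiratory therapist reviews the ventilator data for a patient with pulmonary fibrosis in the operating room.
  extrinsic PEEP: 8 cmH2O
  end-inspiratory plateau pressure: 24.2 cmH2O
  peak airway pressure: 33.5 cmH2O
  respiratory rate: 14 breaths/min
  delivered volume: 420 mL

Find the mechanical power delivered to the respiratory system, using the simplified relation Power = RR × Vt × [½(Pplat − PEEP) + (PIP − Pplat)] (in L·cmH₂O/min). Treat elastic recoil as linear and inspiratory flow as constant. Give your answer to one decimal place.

Per-breath work = Vt × [½(Pplat−PEEP) + (PIP−Pplat)] = 0.420 × [0.5×16.2 + 9.3] = 0.420 × 17.4 = 7.308 L·cmH2O.
Power = 14 × 7.308 = 102.31 L·cmH2O/min.

102.3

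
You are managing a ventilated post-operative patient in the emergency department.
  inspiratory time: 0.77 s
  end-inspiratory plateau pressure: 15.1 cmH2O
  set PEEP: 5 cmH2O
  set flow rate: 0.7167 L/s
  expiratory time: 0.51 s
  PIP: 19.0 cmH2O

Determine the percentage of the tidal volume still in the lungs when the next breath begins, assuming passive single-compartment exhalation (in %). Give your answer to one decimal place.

18.0

Vt = flow × Ti = 0.7167 L/s × 0.77 s × 1000 mL/L = 551.86 mL.
R = (PIP − Pplat)/V̇ = (19.0 − 15.1) / 0.7167 = 3.9/0.7167 = 5.442 cmH2O·s/L.
C = Vt/(Pplat − PEEP) = 551.86 / (15.1 − 5) = 551.86/10.1 = 54.64 mL/cmH2O.
τ = R × C = 5.442 × 0.05464 L/cmH2O = 0.2974 s.
Fraction remaining at end-expiration = e^(−Te/τ) = e^(−0.51/0.2974) = 0.18 → 18.0%.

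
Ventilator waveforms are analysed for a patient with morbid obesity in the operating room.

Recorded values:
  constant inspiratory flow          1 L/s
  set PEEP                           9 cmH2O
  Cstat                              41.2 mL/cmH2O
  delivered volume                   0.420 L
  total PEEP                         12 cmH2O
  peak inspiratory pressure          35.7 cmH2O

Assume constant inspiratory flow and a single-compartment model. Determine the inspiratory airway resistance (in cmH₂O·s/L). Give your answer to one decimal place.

Total PEEP = 12 cmH2O (set 9 + intrinsic 3); this is the baseline alveolar pressure.
Equation of motion (constant flow): PIP = Vt/C + R·V̇ + PEEP.
R·V̇ = PIP − Vt/C − PEEP = 35.7 − 420/41.2 − 12 = 35.7 − 10.194 − 12 = 13.506 cmH2O.
R = 13.506 / 1 = 13.506 cmH2O·s/L.

13.5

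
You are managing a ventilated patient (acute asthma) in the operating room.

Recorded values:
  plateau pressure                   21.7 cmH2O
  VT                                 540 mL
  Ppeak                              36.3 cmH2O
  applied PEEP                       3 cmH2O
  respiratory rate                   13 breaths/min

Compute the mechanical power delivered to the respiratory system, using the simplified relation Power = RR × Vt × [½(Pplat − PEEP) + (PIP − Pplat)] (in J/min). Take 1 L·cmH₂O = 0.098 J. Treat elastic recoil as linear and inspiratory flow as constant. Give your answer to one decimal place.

Per-breath work = Vt × [½(Pplat−PEEP) + (PIP−Pplat)] = 0.540 × [0.5×18.7 + 14.6] = 0.540 × 23.95 = 12.933 L·cmH2O.
Power = 13 × 12.933 = 168.13 L·cmH2O/min.
× 0.098 J/(L·cmH2O) → 16.477 J/min.

16.5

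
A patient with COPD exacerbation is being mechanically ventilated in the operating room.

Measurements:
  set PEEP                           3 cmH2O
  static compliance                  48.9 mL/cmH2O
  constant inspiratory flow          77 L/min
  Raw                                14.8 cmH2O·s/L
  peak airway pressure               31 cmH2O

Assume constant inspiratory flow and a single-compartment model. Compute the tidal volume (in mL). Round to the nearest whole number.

Flow: 77 L/min ÷ 60 = 1.2833 L/s.
Equation of motion (constant flow): PIP = Vt/C + R·V̇ + PEEP.
Vt/C = PIP − R·V̇ − PEEP = 31 − 18.993 − 3 = 9.007 cmH2O.
Vt = C × 9.007 = 48.9 × 9.007 = 440.44 mL.

440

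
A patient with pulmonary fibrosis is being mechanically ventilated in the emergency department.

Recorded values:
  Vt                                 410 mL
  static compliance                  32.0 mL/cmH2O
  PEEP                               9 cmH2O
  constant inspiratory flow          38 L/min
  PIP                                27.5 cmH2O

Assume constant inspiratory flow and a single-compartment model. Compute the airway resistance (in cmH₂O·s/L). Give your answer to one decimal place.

9.0

Flow: 38 L/min ÷ 60 = 0.6333 L/s.
Equation of motion (constant flow): PIP = Vt/C + R·V̇ + PEEP.
R·V̇ = PIP − Vt/C − PEEP = 27.5 − 410/32.0 − 9 = 27.5 − 12.813 − 9 = 5.687 cmH2O.
R = 5.687 / 0.6333 = 8.98 cmH2O·s/L.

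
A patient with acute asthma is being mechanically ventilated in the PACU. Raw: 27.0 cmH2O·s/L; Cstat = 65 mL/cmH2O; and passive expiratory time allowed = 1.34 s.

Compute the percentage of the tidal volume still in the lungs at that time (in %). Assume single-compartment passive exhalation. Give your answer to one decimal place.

46.6

τ = R × C = 27.0 × 65 mL/cmH2O = 27.0 × 0.065 L/cmH2O = 1.755 s.
Passive exhalation: V(t)/V₀ = e^(−t/τ) = e^(−1.34/1.755) = 0.466.
Fraction remaining = 0.466 → 46.6%.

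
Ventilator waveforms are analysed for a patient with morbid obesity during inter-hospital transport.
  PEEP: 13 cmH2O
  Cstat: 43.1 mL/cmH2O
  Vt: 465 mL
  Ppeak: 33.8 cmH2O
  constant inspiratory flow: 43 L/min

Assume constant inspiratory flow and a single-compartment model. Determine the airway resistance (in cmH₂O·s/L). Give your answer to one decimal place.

Flow: 43 L/min ÷ 60 = 0.7167 L/s.
Equation of motion (constant flow): PIP = Vt/C + R·V̇ + PEEP.
R·V̇ = PIP − Vt/C − PEEP = 33.8 − 465/43.1 − 13 = 33.8 − 10.789 − 13 = 10.011 cmH2O.
R = 10.011 / 0.7167 = 13.968 cmH2O·s/L.

14.0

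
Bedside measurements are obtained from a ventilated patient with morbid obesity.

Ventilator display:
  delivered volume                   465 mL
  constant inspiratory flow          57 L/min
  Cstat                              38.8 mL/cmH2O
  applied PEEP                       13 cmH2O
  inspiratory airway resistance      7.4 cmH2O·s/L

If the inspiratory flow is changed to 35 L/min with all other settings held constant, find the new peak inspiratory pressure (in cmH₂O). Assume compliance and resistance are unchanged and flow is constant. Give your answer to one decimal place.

29.3

Flow: 57 L/min ÷ 60 = 0.95 L/s.
New flow: 35 L/min ÷ 60 = 0.5833 L/s.
PIP = Vt/C + R·V̇ + PEEP (constant-flow equation of motion).
Only the resistive term changes: ΔPIP = R × ΔV̇ = 7.4 × (0.5833 − 0.95) = 7.4 × -0.3667 = -2.714 cmH2O.
Original PIP = 465/38.8 + 7.4×0.95 + 13 = 32.015 cmH2O; new PIP = 32.015 + (-2.714) = 29.301 cmH2O.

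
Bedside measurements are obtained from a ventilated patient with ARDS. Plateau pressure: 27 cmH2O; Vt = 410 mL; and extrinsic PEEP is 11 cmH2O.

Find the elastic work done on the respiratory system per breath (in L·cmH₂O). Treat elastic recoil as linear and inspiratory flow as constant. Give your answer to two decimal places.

Elastic work ≈ ½ × (Pplat − PEEP) × Vt = 0.5 × (27 − 11) × 0.410 L = 0.5 × 16.0 × 0.410 = 3.28 L·cmH2O.

3.28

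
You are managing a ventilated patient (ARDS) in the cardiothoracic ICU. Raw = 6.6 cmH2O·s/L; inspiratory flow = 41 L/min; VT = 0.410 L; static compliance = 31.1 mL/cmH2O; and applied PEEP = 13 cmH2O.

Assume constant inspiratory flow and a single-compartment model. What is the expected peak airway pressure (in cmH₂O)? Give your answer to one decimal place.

30.7

Flow: 41 L/min ÷ 60 = 0.6833 L/s.
Equation of motion (constant flow): PIP = Vt/C + R·V̇ + PEEP.
PIP = 410/31.1 + 6.6×0.6833 + 13 = 13.183 + 4.51 + 13 = 30.693 cmH2O.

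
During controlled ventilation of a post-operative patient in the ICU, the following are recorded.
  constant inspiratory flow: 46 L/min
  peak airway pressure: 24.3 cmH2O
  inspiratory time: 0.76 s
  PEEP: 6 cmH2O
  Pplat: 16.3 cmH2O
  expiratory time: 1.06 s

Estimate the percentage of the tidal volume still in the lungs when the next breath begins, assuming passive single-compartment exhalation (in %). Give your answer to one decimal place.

Flow: 46 L/min ÷ 60 = 0.7667 L/s.
Vt = flow × Ti = 0.7667 L/s × 0.76 s × 1000 mL/L = 582.69 mL.
R = (PIP − Pplat)/V̇ = (24.3 − 16.3) / 0.7667 = 8.0/0.7667 = 10.434 cmH2O·s/L.
C = Vt/(Pplat − PEEP) = 582.69 / (16.3 − 6) = 582.69/10.3 = 56.572 mL/cmH2O.
τ = R × C = 10.434 × 0.05657 L/cmH2O = 0.5903 s.
Fraction remaining at end-expiration = e^(−Te/τ) = e^(−1.06/0.5903) = 0.166 → 16.6%.

16.6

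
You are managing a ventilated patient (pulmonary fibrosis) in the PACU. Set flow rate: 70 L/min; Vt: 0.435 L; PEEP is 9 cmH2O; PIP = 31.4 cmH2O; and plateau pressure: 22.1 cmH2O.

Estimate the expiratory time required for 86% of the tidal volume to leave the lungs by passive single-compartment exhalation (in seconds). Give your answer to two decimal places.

0.52

Flow: 70 L/min ÷ 60 = 1.1667 L/s.
R = (PIP − Pplat)/V̇ = (31.4 − 22.1) / 1.1667 = 9.3/1.1667 = 7.971 cmH2O·s/L.
C = Vt/(Pplat − PEEP) = 435.0 / (22.1 − 9) = 435.0/13.1 = 33.206 mL/cmH2O.
τ = R × C = 7.971 × 0.03321 L/cmH2O = 0.2647 s.
t = −τ·ln(1 − 0.86) = −0.2647·ln(0.14) = 0.5204 s.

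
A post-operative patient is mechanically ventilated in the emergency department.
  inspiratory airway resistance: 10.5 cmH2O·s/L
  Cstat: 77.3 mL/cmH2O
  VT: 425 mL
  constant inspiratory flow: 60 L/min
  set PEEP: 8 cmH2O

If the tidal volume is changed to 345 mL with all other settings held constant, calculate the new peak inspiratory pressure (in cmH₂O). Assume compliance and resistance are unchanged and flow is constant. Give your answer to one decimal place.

23.0

Flow: 60 L/min ÷ 60 = 1 L/s.
PIP = Vt/C + R·V̇ + PEEP (constant-flow equation of motion).
Only the elastic term changes: ΔPIP = ΔVt / C = (345 − 425) / 77.3 = -1.035 cmH2O.
Original PIP = 425/77.3 + 10.5×1 + 8 = 23.998 cmH2O; new PIP = 23.998 + (-1.035) = 22.963 cmH2O.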